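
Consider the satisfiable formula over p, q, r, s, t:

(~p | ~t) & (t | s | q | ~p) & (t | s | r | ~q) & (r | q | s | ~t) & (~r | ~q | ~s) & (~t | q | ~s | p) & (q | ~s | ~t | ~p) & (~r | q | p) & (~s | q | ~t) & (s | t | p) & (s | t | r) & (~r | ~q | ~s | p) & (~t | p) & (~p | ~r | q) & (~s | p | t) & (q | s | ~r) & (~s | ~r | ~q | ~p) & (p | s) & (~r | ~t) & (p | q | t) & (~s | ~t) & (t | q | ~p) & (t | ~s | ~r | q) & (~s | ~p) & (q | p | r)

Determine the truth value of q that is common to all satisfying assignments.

True

Suppose q = 0.
Branch on p: set p = 0.
The clause (~r) is unit, so r = 0.
Now (r) is unsatisfied and unit — conflict.
Backtrack on p: now try p = 1.
The clause (~t) is unit, so t = 0.
Now (t) is unsatisfied and unit — conflict.
Neither p = 1 nor p = 0 works.
So every satisfying assignment has q = True.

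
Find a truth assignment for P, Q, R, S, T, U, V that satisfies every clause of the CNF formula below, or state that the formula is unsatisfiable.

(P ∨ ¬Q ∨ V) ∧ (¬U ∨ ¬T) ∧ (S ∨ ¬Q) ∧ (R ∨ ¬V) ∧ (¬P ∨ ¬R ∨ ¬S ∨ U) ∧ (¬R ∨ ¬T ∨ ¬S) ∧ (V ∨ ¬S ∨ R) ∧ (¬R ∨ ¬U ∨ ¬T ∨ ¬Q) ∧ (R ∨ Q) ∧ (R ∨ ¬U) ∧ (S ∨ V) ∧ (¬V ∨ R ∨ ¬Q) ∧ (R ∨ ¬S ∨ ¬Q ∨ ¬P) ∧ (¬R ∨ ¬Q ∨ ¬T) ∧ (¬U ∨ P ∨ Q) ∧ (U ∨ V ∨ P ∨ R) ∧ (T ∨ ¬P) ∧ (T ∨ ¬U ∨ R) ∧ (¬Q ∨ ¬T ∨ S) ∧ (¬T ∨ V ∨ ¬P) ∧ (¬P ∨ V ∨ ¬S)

P ↦ False,  Q ↦ True,  R ↦ True,  S ↦ True,  T ↦ False,  U ↦ False,  V ↦ True

Case U = False:
Case S = True:
Case R = True:
From the singleton clause (¬P), P = False.
From the singleton clause (¬T), T = False.
Case Q = True:
From the singleton clause (V), V = True.
All clauses are satisfied.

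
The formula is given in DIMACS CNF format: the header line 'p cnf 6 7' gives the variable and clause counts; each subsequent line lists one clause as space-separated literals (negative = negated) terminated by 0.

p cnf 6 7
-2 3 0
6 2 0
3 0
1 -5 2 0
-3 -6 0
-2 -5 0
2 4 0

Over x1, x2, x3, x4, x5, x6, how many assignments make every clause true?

4

There are 2^6 = 64 truth assignments over (x1, x2, x3, x4, x5, x6).
Split on x1. With x1 = True, the clauses containing x1 are satisfied and ¬x1 drops from the rest; 2 of the 2^5 = 32 assignments to the other variables satisfy what remains.
With x1 = False, by the same count on the reduced clause set, 2 assignments work.
(One model: x1=F, x2=T, x3=T, x4=F, x5=F, x6=F.)
Total: 2 + 2 = 4.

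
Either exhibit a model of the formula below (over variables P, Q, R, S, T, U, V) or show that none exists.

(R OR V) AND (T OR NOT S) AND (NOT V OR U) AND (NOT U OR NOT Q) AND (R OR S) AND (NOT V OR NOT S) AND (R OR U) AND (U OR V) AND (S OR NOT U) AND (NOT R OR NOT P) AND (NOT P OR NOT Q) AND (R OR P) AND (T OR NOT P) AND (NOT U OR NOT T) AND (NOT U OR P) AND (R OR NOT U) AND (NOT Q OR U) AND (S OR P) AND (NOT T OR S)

UNSATISFIABLE

Try R = true.
Unit clause (NOT P) forces P = false.
Unit clause (NOT U) forces U = false.
Unit clause (NOT V) forces V = false.
But (V) is also a unit clause — contradiction.
Undo R and try R = false.
Unit clause (V) forces V = true.
Unit clause (U) forces U = true.
But (NOT U) is also a unit clause — contradiction.
Both values of R lead to a conflict.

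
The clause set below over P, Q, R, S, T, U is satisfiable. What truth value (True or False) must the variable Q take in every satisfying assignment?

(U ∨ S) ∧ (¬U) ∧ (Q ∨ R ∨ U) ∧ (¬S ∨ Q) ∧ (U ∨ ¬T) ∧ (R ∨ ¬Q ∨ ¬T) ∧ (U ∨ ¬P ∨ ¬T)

Suppose Q = False.
The clause (¬U) is unit, so U = False.
The clause (S) is unit, so S = True.
That conflicts with the unit clause (¬S).
So every satisfying assignment has Q = True.

True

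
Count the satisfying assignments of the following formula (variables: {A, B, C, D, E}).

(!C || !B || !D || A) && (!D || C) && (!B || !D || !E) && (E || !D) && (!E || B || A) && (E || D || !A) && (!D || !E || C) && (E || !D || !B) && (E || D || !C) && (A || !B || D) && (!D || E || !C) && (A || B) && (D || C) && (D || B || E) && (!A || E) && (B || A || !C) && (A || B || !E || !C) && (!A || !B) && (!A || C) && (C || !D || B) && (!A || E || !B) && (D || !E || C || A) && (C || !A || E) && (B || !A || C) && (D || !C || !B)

There are 2^5 = 32 truth assignments over (A, B, C, D, E).
Split on E. With E = true, the clauses containing E are satisfied and !E drops from the rest; 2 of the 2^4 = 16 assignments to the other variables satisfy what remains.
With E = false, by the same count on the reduced clause set, 0 assignments work.
Total: 2 + 0 = 2.

2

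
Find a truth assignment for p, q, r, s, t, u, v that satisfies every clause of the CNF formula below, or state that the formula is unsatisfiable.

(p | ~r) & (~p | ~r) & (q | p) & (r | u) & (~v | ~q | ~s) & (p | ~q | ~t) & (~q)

p: 1; q: 0; r: 0; s: 0; t: 0; u: 1; v: 0

The clause (~q) is unit, so q = 0.
The clause (p) is unit, so p = 1.
The clause (~r) is unit, so r = 0.
The clause (u) is unit, so u = 1.
No clause remains; s, t, v are free.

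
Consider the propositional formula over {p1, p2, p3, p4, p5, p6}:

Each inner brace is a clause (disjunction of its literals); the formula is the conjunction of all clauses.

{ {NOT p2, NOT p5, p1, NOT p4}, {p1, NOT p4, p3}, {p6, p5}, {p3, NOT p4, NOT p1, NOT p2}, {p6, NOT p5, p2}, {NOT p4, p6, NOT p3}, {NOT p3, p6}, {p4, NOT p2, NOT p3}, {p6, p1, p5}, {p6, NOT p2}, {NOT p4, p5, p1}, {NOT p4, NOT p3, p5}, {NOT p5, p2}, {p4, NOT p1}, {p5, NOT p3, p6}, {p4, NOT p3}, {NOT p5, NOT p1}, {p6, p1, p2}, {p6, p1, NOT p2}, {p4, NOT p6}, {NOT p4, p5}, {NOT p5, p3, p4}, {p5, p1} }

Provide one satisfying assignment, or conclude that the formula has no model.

Branch on p6: set p6 = true.
The clause (p4) is unit, so p4 = true.
The clause (p5) is unit, so p5 = true.
The clause (p2) is unit, so p2 = true.
The clause (p1) is unit, so p1 = true.
But (NOT p1) is also a unit clause — contradiction.
Undo p6 and try p6 = false.
The clause (p5) is unit, so p5 = true.
The clause (p2) is unit, so p2 = true.
But (NOT p2) is also a unit clause — contradiction.
Neither p6 = true nor p6 = false works.

UNSATISFIABLE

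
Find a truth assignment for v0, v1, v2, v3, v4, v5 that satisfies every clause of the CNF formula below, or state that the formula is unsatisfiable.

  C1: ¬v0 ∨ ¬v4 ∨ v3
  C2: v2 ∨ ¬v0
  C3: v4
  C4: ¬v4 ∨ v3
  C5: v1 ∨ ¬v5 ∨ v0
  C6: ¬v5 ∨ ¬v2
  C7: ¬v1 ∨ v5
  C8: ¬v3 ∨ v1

v0=False; v1=True; v2=False; v3=True; v4=True; v5=True

From the singleton clause (v4), v4 = True.
From the singleton clause (v3), v3 = True.
From the singleton clause (v1), v1 = True.
From the singleton clause (v5), v5 = True.
From the singleton clause (¬v2), v2 = False.
From the singleton clause (¬v0), v0 = False.
All clauses are satisfied.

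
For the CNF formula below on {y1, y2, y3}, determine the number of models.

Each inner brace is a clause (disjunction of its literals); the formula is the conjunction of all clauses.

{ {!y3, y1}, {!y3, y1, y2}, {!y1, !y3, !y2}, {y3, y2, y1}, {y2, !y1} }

There are 2^3 = 8 truth assignments over (y1, y2, y3).
Check each against the 5 clauses (columns in the order y1, y2, y3):
  F F F  ✗ fails (y3 || y2 || y1)
  F F T  ✗ fails (!y3 || y1)
  F T F  ✓ satisfies all
  F T T  ✗ fails (!y3 || y1)
  T F F  ✗ fails (y2 || !y1)
  T F T  ✗ fails (y2 || !y1)
  T T F  ✓ satisfies all
  T T T  ✗ fails (!y1 || !y3 || !y2)
2 of the 8 rows are models.

2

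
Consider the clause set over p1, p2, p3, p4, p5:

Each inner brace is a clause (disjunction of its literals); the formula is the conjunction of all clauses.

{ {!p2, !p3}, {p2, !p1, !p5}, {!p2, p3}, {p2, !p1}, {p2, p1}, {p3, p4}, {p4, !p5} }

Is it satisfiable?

No, unsatisfiable

Try p2 = false.
Unit clause (!p1) forces p1 = false.
Now (p1) is unsatisfied and unit — conflict.
So p2 must be the other value — set p2 = true.
Unit clause (!p3) forces p3 = false.
Now (p3) is unsatisfied and unit — conflict.
Both values of p2 lead to a conflict.
No assignment satisfies every clause.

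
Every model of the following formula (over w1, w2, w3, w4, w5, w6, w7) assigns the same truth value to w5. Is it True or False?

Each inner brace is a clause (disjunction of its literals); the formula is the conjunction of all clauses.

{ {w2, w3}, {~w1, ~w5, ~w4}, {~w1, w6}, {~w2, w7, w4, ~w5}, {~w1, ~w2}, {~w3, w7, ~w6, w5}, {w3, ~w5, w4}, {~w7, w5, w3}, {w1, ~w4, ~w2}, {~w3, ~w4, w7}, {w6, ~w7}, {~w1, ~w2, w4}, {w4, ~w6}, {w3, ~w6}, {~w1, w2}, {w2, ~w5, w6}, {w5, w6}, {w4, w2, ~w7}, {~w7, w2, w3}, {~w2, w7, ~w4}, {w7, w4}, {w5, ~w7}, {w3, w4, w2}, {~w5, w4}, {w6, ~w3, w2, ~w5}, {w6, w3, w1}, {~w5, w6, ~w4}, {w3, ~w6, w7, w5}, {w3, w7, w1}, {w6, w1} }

Suppose w5 = 0.
(w6) alone gives w6 = 1.
(w4) alone gives w4 = 1.
(w3) alone gives w3 = 1.
(w7) alone gives w7 = 1.
Now (~w7) is unsatisfied and unit — conflict.
So every satisfying assignment has w5 = True.

True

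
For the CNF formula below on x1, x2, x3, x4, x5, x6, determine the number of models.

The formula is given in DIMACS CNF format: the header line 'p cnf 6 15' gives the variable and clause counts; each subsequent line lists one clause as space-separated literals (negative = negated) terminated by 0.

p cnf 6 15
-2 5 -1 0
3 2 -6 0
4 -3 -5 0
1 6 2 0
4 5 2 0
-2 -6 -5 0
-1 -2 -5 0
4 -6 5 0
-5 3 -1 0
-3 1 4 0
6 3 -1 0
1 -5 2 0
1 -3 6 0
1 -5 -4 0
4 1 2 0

There are 2^6 = 64 truth assignments over (x1, x2, x3, x4, x5, x6).
Split on x1. With x1 = True, the clauses containing x1 are satisfied and ¬x1 drops from the rest; 4 of the 2^5 = 32 assignments to the other variables satisfy what remains.
With x1 = False, by the same count on the reduced clause set, 6 assignments work.
Total: 4 + 6 = 10.

10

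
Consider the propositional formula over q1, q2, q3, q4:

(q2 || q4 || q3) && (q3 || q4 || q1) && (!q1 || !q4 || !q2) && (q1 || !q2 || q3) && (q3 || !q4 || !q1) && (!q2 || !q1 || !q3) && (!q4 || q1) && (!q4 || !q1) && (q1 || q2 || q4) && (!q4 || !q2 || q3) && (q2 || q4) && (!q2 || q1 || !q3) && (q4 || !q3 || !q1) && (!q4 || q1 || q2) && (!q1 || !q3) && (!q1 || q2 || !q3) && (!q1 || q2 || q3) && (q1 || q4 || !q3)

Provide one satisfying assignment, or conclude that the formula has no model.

Case q4 = false:
From the singleton clause (q2), q2 = true.
Case q3 = false:
From the singleton clause (q1), q1 = true.
All clauses are satisfied.

q1 ↦ true, q2 ↦ true, q3 ↦ false, q4 ↦ false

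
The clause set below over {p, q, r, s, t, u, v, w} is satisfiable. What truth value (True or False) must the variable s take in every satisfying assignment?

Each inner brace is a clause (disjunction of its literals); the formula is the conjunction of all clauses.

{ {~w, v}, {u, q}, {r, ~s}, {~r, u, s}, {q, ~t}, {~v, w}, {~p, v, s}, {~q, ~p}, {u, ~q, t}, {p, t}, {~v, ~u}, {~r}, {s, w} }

Suppose s = 1.
(r) alone gives r = 1.
That conflicts with the unit clause (~r).
So every satisfying assignment has s = False.

False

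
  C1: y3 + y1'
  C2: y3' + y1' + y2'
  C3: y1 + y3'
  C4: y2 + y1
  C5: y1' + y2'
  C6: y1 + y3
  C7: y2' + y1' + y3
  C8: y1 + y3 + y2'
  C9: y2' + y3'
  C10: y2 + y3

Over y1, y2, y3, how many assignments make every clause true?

1

There are 2^3 = 8 truth assignments over (y1, y2, y3).
Check each against the 10 clauses (columns in the order y1, y2, y3):
  F F F  ✗ fails (y2 + y1)
  F F T  ✗ fails (y1 + y3')
  F T F  ✗ fails (y1 + y3)
  F T T  ✗ fails (y1 + y3')
  T F F  ✗ fails (y3 + y1')
  T F T  ✓ satisfies all
  T T F  ✗ fails (y3 + y1')
  T T T  ✗ fails (y3' + y1' + y2')
1 of the 8 rows is a model.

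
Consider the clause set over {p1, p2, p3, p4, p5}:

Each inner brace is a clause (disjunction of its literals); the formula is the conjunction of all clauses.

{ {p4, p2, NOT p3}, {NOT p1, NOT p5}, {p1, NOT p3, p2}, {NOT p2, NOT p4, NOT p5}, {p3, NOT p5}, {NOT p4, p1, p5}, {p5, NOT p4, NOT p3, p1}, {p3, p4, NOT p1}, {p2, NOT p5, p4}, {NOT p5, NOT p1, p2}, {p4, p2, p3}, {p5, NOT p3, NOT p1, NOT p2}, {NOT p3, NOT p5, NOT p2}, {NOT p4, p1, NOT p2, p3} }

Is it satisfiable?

Try p1 = false.
Try p3 = false.
Unit clause (NOT p5) forces p5 = false.
Unit clause (NOT p4) forces p4 = false.
Unit clause (p2) forces p2 = true.
This assignment satisfies each clause.
A satisfying assignment: p1=false,  p2=true,  p3=false,  p4=false,  p5=false.

Satisfiable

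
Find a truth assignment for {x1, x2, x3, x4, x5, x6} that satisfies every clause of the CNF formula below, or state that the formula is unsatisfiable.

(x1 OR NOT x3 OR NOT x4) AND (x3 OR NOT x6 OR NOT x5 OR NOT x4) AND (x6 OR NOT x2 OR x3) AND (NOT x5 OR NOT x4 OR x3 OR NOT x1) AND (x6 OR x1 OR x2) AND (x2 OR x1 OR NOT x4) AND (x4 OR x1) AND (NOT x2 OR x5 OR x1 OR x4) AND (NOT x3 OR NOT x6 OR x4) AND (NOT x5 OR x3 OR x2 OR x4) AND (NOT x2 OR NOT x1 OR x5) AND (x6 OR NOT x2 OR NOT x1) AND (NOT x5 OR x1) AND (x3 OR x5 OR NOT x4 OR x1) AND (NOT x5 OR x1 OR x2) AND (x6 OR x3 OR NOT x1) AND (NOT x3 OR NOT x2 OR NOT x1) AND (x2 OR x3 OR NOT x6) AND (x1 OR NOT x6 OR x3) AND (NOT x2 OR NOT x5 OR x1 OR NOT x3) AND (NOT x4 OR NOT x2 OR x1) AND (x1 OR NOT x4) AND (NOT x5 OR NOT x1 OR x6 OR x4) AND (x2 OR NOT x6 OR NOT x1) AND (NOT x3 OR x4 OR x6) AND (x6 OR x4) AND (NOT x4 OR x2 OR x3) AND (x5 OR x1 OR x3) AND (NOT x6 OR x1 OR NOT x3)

Branch on x4: set x4 = true.
The clause (x1) is unit, so x1 = true.
Branch on x5: set x5 = false.
The clause (NOT x2) is unit, so x2 = false.
The clause (NOT x6) is unit, so x6 = false.
The clause (x3) is unit, so x3 = true.
This assignment satisfies each clause.

x1 ↦ true, x2 ↦ false, x3 ↦ true, x4 ↦ true, x5 ↦ false, x6 ↦ false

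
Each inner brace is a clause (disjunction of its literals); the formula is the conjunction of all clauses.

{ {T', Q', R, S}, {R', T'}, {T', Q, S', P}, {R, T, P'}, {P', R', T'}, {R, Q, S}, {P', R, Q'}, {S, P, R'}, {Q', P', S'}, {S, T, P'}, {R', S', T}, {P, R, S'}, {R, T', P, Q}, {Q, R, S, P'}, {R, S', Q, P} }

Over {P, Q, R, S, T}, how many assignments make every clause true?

There are 2^5 = 32 truth assignments over (P, Q, R, S, T).
Split on S. With S = 1, the clauses containing S are satisfied and S' drops from the rest; 1 of the 2^4 = 16 assignments to the other variables satisfy what remains.
With S = 0, by the same count on the reduced clause set, 1 assignment works.
(One model: P=F, Q=T, R=F, S=F, T=F.)
Total: 1 + 1 = 2.

2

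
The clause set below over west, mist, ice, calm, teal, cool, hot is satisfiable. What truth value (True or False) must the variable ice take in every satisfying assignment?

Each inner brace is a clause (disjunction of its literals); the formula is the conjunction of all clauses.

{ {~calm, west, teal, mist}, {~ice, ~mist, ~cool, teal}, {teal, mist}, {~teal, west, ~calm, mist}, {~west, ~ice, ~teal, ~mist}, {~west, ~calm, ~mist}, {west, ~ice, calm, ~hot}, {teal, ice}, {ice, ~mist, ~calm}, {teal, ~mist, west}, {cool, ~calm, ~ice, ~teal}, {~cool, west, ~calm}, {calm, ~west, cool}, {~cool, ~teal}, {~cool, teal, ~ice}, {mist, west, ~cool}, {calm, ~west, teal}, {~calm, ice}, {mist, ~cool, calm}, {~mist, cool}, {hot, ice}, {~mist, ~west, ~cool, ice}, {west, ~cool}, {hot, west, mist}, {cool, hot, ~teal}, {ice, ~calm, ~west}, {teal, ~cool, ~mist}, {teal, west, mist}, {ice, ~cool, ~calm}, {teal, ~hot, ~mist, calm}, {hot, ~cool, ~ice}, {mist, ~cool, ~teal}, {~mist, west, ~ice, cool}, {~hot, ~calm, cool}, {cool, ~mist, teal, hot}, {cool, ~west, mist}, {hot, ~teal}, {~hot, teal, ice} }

False

Suppose ice = 1.
Case teal = 1:
Unit clause (~cool) forces cool = 0.
Unit clause (~calm) forces calm = 0.
Unit clause (~west) forces west = 0.
Unit clause (~hot) forces hot = 0.
Now (hot) is unsatisfied and unit — conflict.
Backtrack on teal: now try teal = 0.
Unit clause (mist) forces mist = 1.
Unit clause (~cool) forces cool = 0.
Now (cool) is unsatisfied and unit — conflict.
Either choice for teal ends in contradiction.
So every satisfying assignment has ice = False.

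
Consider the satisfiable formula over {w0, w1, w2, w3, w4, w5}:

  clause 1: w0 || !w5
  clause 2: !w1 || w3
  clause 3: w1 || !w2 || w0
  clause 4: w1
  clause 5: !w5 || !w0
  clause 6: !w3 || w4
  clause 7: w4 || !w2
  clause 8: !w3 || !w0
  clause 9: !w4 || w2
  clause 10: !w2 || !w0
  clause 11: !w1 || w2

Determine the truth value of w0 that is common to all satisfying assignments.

False

Suppose w0 = true.
The clause (w1) is unit, so w1 = true.
The clause (w3) is unit, so w3 = true.
That conflicts with the unit clause (!w3).
So every satisfying assignment has w0 = False.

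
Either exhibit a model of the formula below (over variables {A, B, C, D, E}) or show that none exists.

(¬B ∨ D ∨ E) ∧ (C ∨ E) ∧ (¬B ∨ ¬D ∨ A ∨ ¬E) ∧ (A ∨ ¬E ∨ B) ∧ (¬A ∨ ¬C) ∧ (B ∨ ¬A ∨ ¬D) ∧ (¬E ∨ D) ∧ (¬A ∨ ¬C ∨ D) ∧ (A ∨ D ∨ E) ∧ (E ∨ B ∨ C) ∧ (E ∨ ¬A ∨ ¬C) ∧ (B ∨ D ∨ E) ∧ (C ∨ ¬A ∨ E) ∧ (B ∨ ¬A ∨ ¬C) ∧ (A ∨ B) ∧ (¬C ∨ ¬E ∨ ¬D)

Case C = False:
From the singleton clause (E), E = True.
From the singleton clause (D), D = True.
Case B = True:
From the singleton clause (A), A = True.
Every clause now holds.

A: True; B: True; C: False; D: True; E: True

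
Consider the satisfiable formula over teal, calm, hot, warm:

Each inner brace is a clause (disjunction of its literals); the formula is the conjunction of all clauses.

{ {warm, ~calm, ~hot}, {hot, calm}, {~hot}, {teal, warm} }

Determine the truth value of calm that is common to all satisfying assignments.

Suppose calm = 0.
The clause (hot) is unit, so hot = 1.
That conflicts with the unit clause (~hot).
So every satisfying assignment has calm = True.

True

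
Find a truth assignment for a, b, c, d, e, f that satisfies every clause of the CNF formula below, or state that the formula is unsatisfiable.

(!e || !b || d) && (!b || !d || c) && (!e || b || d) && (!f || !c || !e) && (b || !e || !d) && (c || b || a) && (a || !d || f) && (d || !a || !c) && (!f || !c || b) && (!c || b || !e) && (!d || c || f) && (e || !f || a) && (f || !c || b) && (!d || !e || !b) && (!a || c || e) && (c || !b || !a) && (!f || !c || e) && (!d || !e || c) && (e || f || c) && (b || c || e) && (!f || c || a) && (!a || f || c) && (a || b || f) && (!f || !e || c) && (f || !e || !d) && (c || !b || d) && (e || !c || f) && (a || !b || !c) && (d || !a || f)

Case e = false:
Case f = false:
Unit clause (c) forces c = true.
But (!c) is also a unit clause — contradiction.
That branch fails; take f = true instead.
Unit clause (a) forces a = true.
Unit clause (c) forces c = true.
But (!c) is also a unit clause — contradiction.
Neither f = true nor f = false works.
That branch fails; take e = true instead.
Case b = false:
Unit clause (d) forces d = true.
But (!d) is also a unit clause — contradiction.
That branch fails; take b = true instead.
Unit clause (d) forces d = true.
But (!d) is also a unit clause — contradiction.
Neither b = true nor b = false works.
Neither e = true nor e = false works.

UNSATISFIABLE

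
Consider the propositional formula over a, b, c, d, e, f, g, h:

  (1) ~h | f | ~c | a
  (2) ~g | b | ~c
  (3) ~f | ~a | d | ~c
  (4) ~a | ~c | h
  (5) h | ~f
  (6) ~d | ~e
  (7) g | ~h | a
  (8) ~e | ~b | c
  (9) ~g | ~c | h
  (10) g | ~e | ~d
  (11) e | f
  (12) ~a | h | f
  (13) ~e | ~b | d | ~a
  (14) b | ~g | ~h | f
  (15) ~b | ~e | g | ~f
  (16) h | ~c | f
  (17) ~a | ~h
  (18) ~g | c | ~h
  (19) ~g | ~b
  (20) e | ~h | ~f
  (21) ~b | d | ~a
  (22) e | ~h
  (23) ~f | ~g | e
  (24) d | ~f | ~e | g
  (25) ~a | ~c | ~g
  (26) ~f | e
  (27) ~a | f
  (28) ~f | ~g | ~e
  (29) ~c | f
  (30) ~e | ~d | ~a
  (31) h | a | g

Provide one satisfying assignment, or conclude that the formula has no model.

a=0; b=0; c=0; d=0; e=1; f=0; g=1; h=0

Suppose h = 0.
The clause (~f) is unit, so f = 0.
The clause (e) is unit, so e = 1.
The clause (~d) is unit, so d = 0.
The clause (~a) is unit, so a = 0.
The clause (~c) is unit, so c = 0.
The clause (~b) is unit, so b = 0.
The clause (g) is unit, so g = 1.
All clauses are satisfied.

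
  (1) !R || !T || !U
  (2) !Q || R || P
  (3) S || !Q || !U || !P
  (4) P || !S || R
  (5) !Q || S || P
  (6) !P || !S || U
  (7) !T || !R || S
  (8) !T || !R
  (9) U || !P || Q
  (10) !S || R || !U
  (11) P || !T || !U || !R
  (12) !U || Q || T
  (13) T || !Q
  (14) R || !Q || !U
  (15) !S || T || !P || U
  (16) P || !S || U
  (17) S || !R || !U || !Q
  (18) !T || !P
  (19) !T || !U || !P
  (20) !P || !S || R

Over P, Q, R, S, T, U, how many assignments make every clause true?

There are 2^6 = 64 truth assignments over (P, Q, R, S, T, U).
Split on R. With R = true, the clauses containing R are satisfied and !R drops from the rest; 1 of the 2^5 = 32 assignments to the other variables satisfy what remains.
With R = false, by the same count on the reduced clause set, 3 assignments work.
(One model: P=F, Q=F, R=F, S=F, T=F, U=F.)
Total: 1 + 3 = 4.

4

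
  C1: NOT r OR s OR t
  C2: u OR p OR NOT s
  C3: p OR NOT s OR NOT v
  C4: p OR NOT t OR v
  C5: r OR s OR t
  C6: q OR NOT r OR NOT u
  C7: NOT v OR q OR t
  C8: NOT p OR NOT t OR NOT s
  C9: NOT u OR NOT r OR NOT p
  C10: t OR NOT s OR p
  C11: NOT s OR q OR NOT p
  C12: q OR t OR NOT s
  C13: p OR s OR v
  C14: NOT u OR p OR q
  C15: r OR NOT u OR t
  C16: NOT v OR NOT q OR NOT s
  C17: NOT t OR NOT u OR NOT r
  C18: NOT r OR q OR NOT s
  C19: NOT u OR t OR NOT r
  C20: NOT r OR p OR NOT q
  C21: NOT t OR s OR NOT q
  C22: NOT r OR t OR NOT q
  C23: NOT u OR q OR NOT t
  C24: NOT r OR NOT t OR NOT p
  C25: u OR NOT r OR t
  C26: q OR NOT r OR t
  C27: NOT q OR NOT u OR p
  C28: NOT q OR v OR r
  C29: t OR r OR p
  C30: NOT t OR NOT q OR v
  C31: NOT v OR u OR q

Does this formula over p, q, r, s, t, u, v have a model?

Try r = false.
Try s = false.
(t) alone gives t = true.
(NOT q) alone gives q = false.
(NOT u) alone gives u = false.
(NOT v) alone gives v = false.
(p) alone gives p = true.
Every clause now holds.
A satisfying assignment: p ↦ true,  q ↦ false,  r ↦ false,  s ↦ false,  t ↦ true,  u ↦ false,  v ↦ false.

Satisfiable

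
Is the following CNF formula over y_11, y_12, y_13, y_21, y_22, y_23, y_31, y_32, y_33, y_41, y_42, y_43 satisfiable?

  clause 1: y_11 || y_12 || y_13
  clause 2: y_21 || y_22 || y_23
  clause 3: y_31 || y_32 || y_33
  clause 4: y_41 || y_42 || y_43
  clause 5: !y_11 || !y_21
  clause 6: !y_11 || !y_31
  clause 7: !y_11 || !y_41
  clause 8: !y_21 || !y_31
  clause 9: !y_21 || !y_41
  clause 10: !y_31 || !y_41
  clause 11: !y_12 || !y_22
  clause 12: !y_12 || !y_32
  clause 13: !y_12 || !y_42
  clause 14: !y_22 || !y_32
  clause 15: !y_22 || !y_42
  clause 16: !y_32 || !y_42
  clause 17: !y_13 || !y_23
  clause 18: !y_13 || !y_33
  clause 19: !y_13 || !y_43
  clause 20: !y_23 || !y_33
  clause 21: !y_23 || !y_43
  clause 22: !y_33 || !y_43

No, unsatisfiable

Suppose y_11 = false.
Suppose y_12 = true.
Unit clause (!y_22) forces y_22 = false.
Unit clause (!y_32) forces y_32 = false.
Unit clause (!y_42) forces y_42 = false.
Suppose y_21 = true.
Unit clause (!y_31) forces y_31 = false.
Unit clause (y_33) forces y_33 = true.
Unit clause (!y_41) forces y_41 = false.
Unit clause (y_43) forces y_43 = true.
That conflicts with the unit clause (!y_43).
So y_21 must be the other value — set y_21 = false.
Unit clause (y_23) forces y_23 = true.
Unit clause (!y_13) forces y_13 = false.
Unit clause (!y_33) forces y_33 = false.
Unit clause (y_31) forces y_31 = true.
Unit clause (!y_41) forces y_41 = false.
Unit clause (y_43) forces y_43 = true.
That conflicts with the unit clause (!y_43).
Neither y_21 = true nor y_21 = false works.
So y_12 must be the other value — set y_12 = false.
Unit clause (y_13) forces y_13 = true.
Unit clause (!y_23) forces y_23 = false.
Unit clause (!y_33) forces y_33 = false.
Unit clause (!y_43) forces y_43 = false.
Suppose y_21 = true.
Unit clause (!y_31) forces y_31 = false.
Unit clause (y_32) forces y_32 = true.
Unit clause (!y_41) forces y_41 = false.
Unit clause (y_42) forces y_42 = true.
That conflicts with the unit clause (!y_42).
So y_21 must be the other value — set y_21 = false.
Unit clause (y_22) forces y_22 = true.
Unit clause (!y_32) forces y_32 = false.
Unit clause (y_31) forces y_31 = true.
Unit clause (!y_41) forces y_41 = false.
Unit clause (y_42) forces y_42 = true.
That conflicts with the unit clause (!y_42).
Neither y_21 = true nor y_21 = false works.
Neither y_12 = true nor y_12 = false works.
So y_11 must be the other value — set y_11 = true.
Unit clause (!y_21) forces y_21 = false.
Unit clause (!y_31) forces y_31 = false.
Unit clause (!y_41) forces y_41 = false.
Suppose y_22 = true.
Unit clause (!y_12) forces y_12 = false.
Unit clause (!y_32) forces y_32 = false.
Unit clause (y_33) forces y_33 = true.
Unit clause (!y_42) forces y_42 = false.
Unit clause (y_43) forces y_43 = true.
That conflicts with the unit clause (!y_43).
So y_22 must be the other value — set y_22 = false.
Unit clause (y_23) forces y_23 = true.
Unit clause (!y_13) forces y_13 = false.
Unit clause (!y_33) forces y_33 = false.
Unit clause (y_32) forces y_32 = true.
Unit clause (!y_12) forces y_12 = false.
Unit clause (!y_42) forces y_42 = false.
Unit clause (y_43) forces y_43 = true.
That conflicts with the unit clause (!y_43).
Neither y_22 = true nor y_22 = false works.
Neither y_11 = true nor y_11 = false works.
No assignment satisfies every clause.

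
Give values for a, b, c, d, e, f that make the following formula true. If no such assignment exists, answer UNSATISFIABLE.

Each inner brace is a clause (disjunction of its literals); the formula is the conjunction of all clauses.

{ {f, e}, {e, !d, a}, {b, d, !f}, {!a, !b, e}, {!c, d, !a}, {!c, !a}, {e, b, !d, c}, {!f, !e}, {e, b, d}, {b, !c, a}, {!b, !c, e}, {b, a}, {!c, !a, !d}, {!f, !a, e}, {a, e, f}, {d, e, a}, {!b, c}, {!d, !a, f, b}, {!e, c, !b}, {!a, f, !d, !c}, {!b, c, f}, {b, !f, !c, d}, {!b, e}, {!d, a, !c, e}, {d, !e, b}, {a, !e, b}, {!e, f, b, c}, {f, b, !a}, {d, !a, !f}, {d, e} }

Suppose f = false.
Unit clause (e) forces e = true.
Suppose c = true.
Unit clause (!a) forces a = false.
Unit clause (b) forces b = true.
Every clause is now satisfied; d is unconstrained.

a=false, b=true, c=true, d=false, e=true, f=false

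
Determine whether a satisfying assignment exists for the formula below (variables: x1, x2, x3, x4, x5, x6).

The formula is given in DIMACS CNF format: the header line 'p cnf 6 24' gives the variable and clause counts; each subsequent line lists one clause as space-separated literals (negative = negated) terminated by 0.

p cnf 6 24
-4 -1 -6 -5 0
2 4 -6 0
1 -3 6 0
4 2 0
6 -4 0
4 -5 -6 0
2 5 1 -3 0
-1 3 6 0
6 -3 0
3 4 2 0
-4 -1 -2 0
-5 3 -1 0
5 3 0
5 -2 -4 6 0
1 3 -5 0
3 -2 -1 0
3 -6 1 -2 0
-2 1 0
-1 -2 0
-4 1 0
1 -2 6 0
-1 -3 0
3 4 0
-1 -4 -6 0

Try x4 = True.
The clause (x6) is unit, so x6 = True.
The clause (x1) is unit, so x1 = True.
Now (¬x1) is unsatisfied and unit — conflict.
Undo x4 and try x4 = False.
The clause (x2) is unit, so x2 = True.
The clause (x1) is unit, so x1 = True.
Now (¬x1) is unsatisfied and unit — conflict.
Both values of x4 lead to a conflict.
No assignment satisfies every clause.

No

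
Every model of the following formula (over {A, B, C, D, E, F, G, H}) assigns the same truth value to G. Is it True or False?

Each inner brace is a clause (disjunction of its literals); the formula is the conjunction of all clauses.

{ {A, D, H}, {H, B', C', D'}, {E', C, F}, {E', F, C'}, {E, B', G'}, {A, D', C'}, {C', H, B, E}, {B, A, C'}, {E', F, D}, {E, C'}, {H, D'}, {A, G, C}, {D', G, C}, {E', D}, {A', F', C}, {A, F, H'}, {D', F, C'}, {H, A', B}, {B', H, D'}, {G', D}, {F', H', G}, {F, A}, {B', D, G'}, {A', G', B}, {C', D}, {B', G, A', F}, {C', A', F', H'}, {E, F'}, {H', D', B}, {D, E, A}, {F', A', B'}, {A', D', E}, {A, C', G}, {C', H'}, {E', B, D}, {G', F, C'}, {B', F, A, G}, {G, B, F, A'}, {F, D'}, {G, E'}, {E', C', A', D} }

Suppose G = 0.
The clause (E') is unit, so E = 0.
The clause (C') is unit, so C = 0.
The clause (A) is unit, so A = 1.
The clause (D') is unit, so D = 0.
The clause (F') is unit, so F = 0.
The clause (B') is unit, so B = 0.
Now (B) is unsatisfied and unit — conflict.
So every satisfying assignment has G = True.

True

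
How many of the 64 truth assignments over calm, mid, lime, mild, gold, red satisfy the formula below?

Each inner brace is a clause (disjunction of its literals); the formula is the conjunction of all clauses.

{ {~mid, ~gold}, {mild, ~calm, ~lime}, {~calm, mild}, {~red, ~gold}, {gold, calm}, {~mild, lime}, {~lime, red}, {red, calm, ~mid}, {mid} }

1

There are 2^6 = 64 truth assignments over (calm, mid, lime, mild, gold, red).
Split on calm. With calm = 1, the clauses containing calm are satisfied and ~calm drops from the rest; 1 of the 2^5 = 32 assignments to the other variables satisfy what remains.
With calm = 0, by the same count on the reduced clause set, 0 assignments work.
(One model: calm=T, mid=T, lime=T, mild=T, gold=F, red=T.)
Total: 1 + 0 = 1.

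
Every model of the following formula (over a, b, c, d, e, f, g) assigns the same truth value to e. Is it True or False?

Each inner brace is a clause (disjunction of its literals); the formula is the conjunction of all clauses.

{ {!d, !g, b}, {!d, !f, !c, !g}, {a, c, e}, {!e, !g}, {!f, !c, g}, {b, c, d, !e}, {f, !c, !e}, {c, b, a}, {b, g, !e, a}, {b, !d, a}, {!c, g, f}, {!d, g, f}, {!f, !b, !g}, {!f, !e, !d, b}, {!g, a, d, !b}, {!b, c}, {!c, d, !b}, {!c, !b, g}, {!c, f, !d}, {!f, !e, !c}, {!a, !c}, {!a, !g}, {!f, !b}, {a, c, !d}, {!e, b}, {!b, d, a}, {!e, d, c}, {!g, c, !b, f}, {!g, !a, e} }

Suppose e = true.
The clause (!g) is unit, so g = false.
The clause (b) is unit, so b = true.
The clause (c) is unit, so c = true.
But (!c) is also a unit clause — contradiction.
So every satisfying assignment has e = False.

False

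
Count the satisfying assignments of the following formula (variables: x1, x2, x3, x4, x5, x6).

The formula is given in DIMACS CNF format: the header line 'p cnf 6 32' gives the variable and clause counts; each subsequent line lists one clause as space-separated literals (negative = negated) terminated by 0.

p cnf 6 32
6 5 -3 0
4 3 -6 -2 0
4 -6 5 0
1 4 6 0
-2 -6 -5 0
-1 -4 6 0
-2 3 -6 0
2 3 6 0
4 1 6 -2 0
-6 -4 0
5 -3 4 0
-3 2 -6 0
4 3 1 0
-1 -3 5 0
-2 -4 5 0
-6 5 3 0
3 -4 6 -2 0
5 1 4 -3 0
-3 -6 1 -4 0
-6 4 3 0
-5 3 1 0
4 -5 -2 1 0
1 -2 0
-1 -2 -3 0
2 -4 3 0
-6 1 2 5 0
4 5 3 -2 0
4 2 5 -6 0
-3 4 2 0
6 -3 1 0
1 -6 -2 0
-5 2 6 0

1

There are 2^6 = 64 truth assignments over (x1, x2, x3, x4, x5, x6).
Split on x2. With x2 = True, the clauses containing x2 are satisfied and ¬x2 drops from the rest; 1 of the 2^5 = 32 assignments to the other variables satisfy what remains.
With x2 = False, by the same count on the reduced clause set, 0 assignments work.
Total: 1 + 0 = 1.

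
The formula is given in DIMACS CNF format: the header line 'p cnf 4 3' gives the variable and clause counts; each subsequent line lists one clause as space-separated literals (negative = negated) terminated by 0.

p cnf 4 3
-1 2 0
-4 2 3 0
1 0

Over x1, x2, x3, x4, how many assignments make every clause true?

4

There are 2^4 = 16 truth assignments over (x1, x2, x3, x4).
Check each against the 3 clauses (columns in the order x1, x2, x3, x4):
  F F F F  ✗ fails (x1)
  F F F T  ✗ fails (¬x4 ∨ x2 ∨ x3)
  F F T F  ✗ fails (x1)
  F F T T  ✗ fails (x1)
  F T F F  ✗ fails (x1)
  F T F T  ✗ fails (x1)
  F T T F  ✗ fails (x1)
  F T T T  ✗ fails (x1)
  T F F F  ✗ fails (¬x1 ∨ x2)
  T F F T  ✗ fails (¬x1 ∨ x2)
  T F T F  ✗ fails (¬x1 ∨ x2)
  T F T T  ✗ fails (¬x1 ∨ x2)
  T T F F  ✓ satisfies all
  T T F T  ✓ satisfies all
  T T T F  ✓ satisfies all
  T T T T  ✓ satisfies all
4 of the 16 rows are models.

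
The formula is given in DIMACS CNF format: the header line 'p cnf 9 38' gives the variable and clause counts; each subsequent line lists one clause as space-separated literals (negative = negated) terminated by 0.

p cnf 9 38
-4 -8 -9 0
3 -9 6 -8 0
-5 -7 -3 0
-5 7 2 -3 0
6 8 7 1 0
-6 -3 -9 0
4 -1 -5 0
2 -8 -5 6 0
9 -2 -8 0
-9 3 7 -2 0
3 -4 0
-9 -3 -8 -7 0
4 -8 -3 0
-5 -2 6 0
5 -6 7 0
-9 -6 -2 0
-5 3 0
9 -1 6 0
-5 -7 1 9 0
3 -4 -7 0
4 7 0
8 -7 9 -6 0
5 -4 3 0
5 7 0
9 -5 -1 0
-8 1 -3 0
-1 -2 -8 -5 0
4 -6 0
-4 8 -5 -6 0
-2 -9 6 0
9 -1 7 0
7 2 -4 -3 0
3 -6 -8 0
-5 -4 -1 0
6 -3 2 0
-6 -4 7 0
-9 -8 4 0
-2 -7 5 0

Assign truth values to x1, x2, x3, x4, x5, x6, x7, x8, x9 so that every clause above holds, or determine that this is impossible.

x1=False,  x2=False,  x3=False,  x4=False,  x5=False,  x6=False,  x7=True,  x8=False,  x9=False

Case x3 = False:
From the singleton clause (¬x4), x4 = False.
From the singleton clause (¬x5), x5 = False.
From the singleton clause (x7), x7 = True.
From the singleton clause (¬x6), x6 = False.
From the singleton clause (¬x2), x2 = False.
Case x9 = False:
From the singleton clause (¬x1), x1 = False.
Every clause is now satisfied; x8 is unconstrained.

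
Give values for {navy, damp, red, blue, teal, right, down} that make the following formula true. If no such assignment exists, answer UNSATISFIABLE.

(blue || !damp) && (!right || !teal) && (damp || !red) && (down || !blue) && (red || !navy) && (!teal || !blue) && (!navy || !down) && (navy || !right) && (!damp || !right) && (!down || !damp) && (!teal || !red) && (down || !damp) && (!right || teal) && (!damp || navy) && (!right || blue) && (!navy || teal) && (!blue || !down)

Branch on blue: set blue = false.
From the singleton clause (!damp), damp = false.
From the singleton clause (!red), red = false.
From the singleton clause (!navy), navy = false.
From the singleton clause (!right), right = false.
Every clause is now satisfied; teal, down are unconstrained.

navy ↦ false, damp ↦ false, red ↦ false, blue ↦ false, teal ↦ true, right ↦ false, down ↦ false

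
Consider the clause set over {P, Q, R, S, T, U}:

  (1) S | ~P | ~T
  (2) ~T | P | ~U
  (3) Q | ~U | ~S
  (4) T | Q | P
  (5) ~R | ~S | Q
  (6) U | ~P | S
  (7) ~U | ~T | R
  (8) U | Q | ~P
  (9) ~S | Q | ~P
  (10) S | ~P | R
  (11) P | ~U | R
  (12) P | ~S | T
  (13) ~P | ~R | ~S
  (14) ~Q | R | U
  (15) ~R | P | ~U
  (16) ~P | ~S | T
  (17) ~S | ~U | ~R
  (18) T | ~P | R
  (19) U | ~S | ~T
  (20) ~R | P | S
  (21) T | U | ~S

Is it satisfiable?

Case S = 0:
Case P = 1:
(~T) alone gives T = 0.
(U) alone gives U = 1.
(R) alone gives R = 1.
No clause remains; Q is free.
A satisfying assignment: P: 1, Q: 0, R: 1, S: 0, T: 0, U: 1.

Yes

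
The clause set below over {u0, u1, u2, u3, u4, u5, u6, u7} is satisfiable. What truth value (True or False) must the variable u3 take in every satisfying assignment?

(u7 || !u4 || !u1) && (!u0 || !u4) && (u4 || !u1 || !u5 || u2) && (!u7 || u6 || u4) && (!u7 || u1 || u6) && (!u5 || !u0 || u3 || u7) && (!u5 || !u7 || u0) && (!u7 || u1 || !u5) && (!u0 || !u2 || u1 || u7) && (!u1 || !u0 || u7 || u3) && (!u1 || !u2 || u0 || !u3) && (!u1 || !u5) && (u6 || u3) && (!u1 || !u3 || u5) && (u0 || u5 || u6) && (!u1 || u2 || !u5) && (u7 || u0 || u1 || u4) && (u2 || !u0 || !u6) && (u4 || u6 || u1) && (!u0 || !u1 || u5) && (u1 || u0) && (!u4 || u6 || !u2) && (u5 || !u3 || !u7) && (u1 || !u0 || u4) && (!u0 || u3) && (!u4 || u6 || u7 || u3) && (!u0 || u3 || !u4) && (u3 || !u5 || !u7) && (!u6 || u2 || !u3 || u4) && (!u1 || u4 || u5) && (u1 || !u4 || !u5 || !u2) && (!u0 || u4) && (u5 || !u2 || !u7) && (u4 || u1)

Suppose u3 = true.
Try u0 = false.
From the singleton clause (u1), u1 = true.
From the singleton clause (!u2), u2 = false.
From the singleton clause (!u5), u5 = false.
But (u5) is also a unit clause — contradiction.
Undo u0 and try u0 = true.
From the singleton clause (!u4), u4 = false.
But (u4) is also a unit clause — contradiction.
Neither u0 = true nor u0 = false works.
So every satisfying assignment has u3 = False.

False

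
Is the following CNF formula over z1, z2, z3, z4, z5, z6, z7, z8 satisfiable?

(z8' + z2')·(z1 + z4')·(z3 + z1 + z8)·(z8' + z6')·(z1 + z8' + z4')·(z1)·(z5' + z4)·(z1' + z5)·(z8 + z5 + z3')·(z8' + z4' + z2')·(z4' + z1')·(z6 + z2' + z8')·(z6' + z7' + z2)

The clause (z1) is unit, so z1 = 1.
The clause (z5) is unit, so z5 = 1.
The clause (z4) is unit, so z4 = 1.
But (z4') is also a unit clause — contradiction.
No assignment satisfies every clause.

No, unsatisfiable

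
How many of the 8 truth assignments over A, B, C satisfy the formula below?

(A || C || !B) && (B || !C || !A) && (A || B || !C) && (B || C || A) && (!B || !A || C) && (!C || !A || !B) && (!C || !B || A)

There are 2^3 = 8 truth assignments over (A, B, C).
Split on C. With C = true, the clauses containing C are satisfied and !C drops from the rest; 0 of the 2^2 = 4 assignments to the other variables satisfy what remains.
With C = false, by the same count on the reduced clause set, 1 assignment works.
(One model: A=T, B=F, C=F.)
Total: 0 + 1 = 1.

1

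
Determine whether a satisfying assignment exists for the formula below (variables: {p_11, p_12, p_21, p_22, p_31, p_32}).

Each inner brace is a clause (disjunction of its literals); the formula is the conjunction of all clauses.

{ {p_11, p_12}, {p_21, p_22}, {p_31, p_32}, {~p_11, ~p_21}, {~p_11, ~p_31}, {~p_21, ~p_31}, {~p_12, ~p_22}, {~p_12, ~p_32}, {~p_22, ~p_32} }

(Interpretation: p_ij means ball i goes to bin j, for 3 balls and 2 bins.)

No

Try p_11 = 1.
From the singleton clause (~p_21), p_21 = 0.
From the singleton clause (p_22), p_22 = 1.
From the singleton clause (~p_31), p_31 = 0.
From the singleton clause (p_32), p_32 = 1.
That conflicts with the unit clause (~p_32).
Undo p_11 and try p_11 = 0.
From the singleton clause (p_12), p_12 = 1.
From the singleton clause (~p_22), p_22 = 0.
From the singleton clause (p_21), p_21 = 1.
From the singleton clause (~p_31), p_31 = 0.
From the singleton clause (p_32), p_32 = 1.
That conflicts with the unit clause (~p_32).
Either choice for p_11 ends in contradiction.
No assignment satisfies every clause.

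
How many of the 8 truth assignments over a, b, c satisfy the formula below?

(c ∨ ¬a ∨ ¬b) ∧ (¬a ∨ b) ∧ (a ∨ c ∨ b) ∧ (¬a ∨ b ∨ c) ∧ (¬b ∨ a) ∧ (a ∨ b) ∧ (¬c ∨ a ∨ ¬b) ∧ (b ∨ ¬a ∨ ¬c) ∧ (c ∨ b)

1

There are 2^3 = 8 truth assignments over (a, b, c).
Check each against the 9 clauses (columns in the order a, b, c):
  F F F  ✗ fails (a ∨ c ∨ b)
  F F T  ✗ fails (a ∨ b)
  F T F  ✗ fails (¬b ∨ a)
  F T T  ✗ fails (¬b ∨ a)
  T F F  ✗ fails (¬a ∨ b)
  T F T  ✗ fails (¬a ∨ b)
  T T F  ✗ fails (c ∨ ¬a ∨ ¬b)
  T T T  ✓ satisfies all
1 of the 8 rows is a model.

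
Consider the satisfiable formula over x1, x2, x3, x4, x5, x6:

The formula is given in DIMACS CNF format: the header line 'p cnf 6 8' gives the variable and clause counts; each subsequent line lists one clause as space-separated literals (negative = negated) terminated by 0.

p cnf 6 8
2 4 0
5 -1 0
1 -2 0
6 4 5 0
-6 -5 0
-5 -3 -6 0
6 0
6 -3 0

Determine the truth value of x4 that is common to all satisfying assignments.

True

Suppose x4 = False.
From the singleton clause (x2), x2 = True.
From the singleton clause (x1), x1 = True.
From the singleton clause (x5), x5 = True.
From the singleton clause (¬x6), x6 = False.
Now (x6) is unsatisfied and unit — conflict.
So every satisfying assignment has x4 = True.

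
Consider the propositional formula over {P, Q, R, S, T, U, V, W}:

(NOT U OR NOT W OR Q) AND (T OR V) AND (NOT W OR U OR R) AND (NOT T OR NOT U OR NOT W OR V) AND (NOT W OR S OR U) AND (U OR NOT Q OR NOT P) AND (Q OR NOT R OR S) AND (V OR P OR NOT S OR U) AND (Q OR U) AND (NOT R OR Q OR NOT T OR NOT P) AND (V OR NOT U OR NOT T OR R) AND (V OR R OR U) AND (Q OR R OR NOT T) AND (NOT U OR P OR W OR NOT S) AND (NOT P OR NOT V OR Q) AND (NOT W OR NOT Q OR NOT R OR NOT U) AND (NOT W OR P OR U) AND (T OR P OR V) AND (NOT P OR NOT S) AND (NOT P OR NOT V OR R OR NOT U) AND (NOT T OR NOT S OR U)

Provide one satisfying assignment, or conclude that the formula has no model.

P ↦ false, Q ↦ true, R ↦ false, S ↦ false, T ↦ true, U ↦ false, V ↦ true, W ↦ false

Try T = true.
Try Q = true.
Try U = false.
The clause (NOT P) is unit, so P = false.
The clause (NOT W) is unit, so W = false.
The clause (NOT S) is unit, so S = false.
Try V = true.
Every clause is now satisfied; R is unconstrained.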